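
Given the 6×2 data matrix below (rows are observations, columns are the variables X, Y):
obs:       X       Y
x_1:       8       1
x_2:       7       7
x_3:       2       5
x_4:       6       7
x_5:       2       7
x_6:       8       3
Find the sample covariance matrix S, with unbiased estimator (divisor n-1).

Step 1 — column means:
  mean(X) = (8 + 7 + 2 + 6 + 2 + 8) / 6 = 33/6 = 5.5
  mean(Y) = (1 + 7 + 5 + 7 + 7 + 3) / 6 = 30/6 = 5

Step 2 — sample covariance S[i,j] = (1/(n-1)) · Σ_k (x_{k,i} - mean_i) · (x_{k,j} - mean_j), with n-1 = 5.
  S[X,X] = ((2.5)·(2.5) + (1.5)·(1.5) + (-3.5)·(-3.5) + (0.5)·(0.5) + (-3.5)·(-3.5) + (2.5)·(2.5)) / 5 = 39.5/5 = 7.9
  S[X,Y] = ((2.5)·(-4) + (1.5)·(2) + (-3.5)·(0) + (0.5)·(2) + (-3.5)·(2) + (2.5)·(-2)) / 5 = -18/5 = -3.6
  S[Y,Y] = ((-4)·(-4) + (2)·(2) + (0)·(0) + (2)·(2) + (2)·(2) + (-2)·(-2)) / 5 = 32/5 = 6.4

S is symmetric (S[j,i] = S[i,j]). Assembling:

S = [[7.9, -3.6],
 [-3.6, 6.4]]


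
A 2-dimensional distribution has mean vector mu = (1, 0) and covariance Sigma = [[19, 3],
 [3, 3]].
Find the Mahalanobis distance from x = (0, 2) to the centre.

Step 1 — centre the observation: (x - mu) = (-1, 2).

Step 2 — invert Sigma. det(Sigma) = 19·3 - (3)² = 48.
  Sigma^{-1} = (1/det) · [[d, -b], [-b, a]] = [[0.0625, -0.0625],
 [-0.0625, 0.3958]].

Step 3 — form the quadratic (x - mu)^T · Sigma^{-1} · (x - mu):
  Sigma^{-1} · (x - mu) = (-0.1875, 0.8542).
  (x - mu)^T · [Sigma^{-1} · (x - mu)] = (-1)·(-0.1875) + (2)·(0.8542) = 1.8958.

Step 4 — take square root: d = √(1.8958) ≈ 1.3769.

d(x, mu) = √(1.8958) ≈ 1.3769


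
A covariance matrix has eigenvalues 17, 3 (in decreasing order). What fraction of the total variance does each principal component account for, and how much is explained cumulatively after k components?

Step 1 — total variance = trace(Sigma) = Σ λ_i = 17 + 3 = 20.

Step 2 — fraction explained by component i = λ_i / Σ λ:
  PC1: 17/20 = 0.85
  PC2: 3/20 = 0.15

Step 3 — cumulative fraction after k components = (λ_1 + ... + λ_k) / Σ λ:
  k = 1: 17/20 = 0.85
  k = 2: (17 + 3)/20 = 20/20 = 1

Summary (fraction, with percent):

explained: PC1 0.85 (85%), PC2 0.15 (15%);  cumulative: 0.85, 1


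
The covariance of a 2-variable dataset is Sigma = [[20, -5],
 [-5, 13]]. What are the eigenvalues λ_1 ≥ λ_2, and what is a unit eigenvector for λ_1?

Step 1 — characteristic polynomial of 2×2 Sigma:
  det(Sigma - λI) = λ² - trace · λ + det = 0.
  trace = 20 + 13 = 33, det = 20·13 - (-5)² = 235.
Step 2 — discriminant:
  Δ = trace² - 4·det = 1089 - 940 = 149.
Step 3 — eigenvalues:
  λ = (trace ± √Δ)/2 = (33 ± 12.2066)/2,
  λ_1 = 22.6033,  λ_2 = 10.3967.

Step 4 — unit eigenvector for λ_1: solve (Sigma - λ_1 I)v = 0. First row:
  (20 - 22.6033)·v_x + (-5)·v_y = 0, i.e. (-2.6033)·v_x + (-5)·v_y = 0,
  so v ∝ (b, λ_1 - a) = (-5, 2.6033); multiply by -1 so the first entry is positive: u = (5, -2.6033).
  ||u|| = √((5)² + (-2.6033)²) = √(31.7771) ≈ 5.6371,
  v_1 = u/||u|| ≈ (0.887, -0.4618) (||v_1|| = 1).

λ_1 = 22.6033,  λ_2 = 10.3967;  v_1 ≈ (0.887, -0.4618)


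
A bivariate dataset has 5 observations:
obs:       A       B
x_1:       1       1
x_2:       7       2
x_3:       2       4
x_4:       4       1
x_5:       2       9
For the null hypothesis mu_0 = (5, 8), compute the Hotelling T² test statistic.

Step 1 — sample mean vector:
  mean(A) = (1 + 7 + 2 + 4 + 2) / 5 = 16/5 = 3.2
  mean(B) = (1 + 2 + 4 + 1 + 9) / 5 = 17/5 = 3.4
  x̄ = (3.2, 3.4),  deviation x̄ - mu_0 = (3.2, 3.4) - (5, 8) = (-1.8, -4.6).

Step 2 — sample covariance matrix, S[i,j] = (1/(n-1)) · Σ_k (x_{k,i} - mean_i) · (x_{k,j} - mean_j), divisor n-1 = 4:
  S[A,A] = ((-2.2)·(-2.2) + (3.8)·(3.8) + (-1.2)·(-1.2) + (0.8)·(0.8) + (-1.2)·(-1.2)) / 4 = 22.8/4 = 5.7
  S[A,B] = ((-2.2)·(-2.4) + (3.8)·(-1.4) + (-1.2)·(0.6) + (0.8)·(-2.4) + (-1.2)·(5.6)) / 4 = -9.4/4 = -2.35
  S[B,B] = ((-2.4)·(-2.4) + (-1.4)·(-1.4) + (0.6)·(0.6) + (-2.4)·(-2.4) + (5.6)·(5.6)) / 4 = 45.2/4 = 11.3
  S = [[5.7, -2.35],
 [-2.35, 11.3]].

Step 3 — invert S. det(S) = 5.7·11.3 - (-2.35)² = 58.8875.
  S^{-1} = (1/det) · [[d, -b], [-b, a]] = [[0.1919, 0.0399],
 [0.0399, 0.0968]].

Step 4 — quadratic form (x̄ - mu_0)^T · S^{-1} · (x̄ - mu_0):
  S^{-1} · (x̄ - mu_0) = (-0.529, -0.5171),
  (x̄ - mu_0)^T · [...] = (-1.8)·(-0.529) + (-4.6)·(-0.5171) = 3.3308.

Step 5 — scale by n: T² = 5 · 3.3308 = 16.6538.

T² ≈ 16.6538


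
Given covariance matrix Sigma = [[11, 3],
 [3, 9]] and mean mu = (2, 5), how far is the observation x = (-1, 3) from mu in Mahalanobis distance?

Step 1 — centre the observation: (x - mu) = (-3, -2).

Step 2 — invert Sigma. det(Sigma) = 11·9 - (3)² = 90.
  Sigma^{-1} = (1/det) · [[d, -b], [-b, a]] = [[0.1, -0.0333],
 [-0.0333, 0.1222]].

Step 3 — form the quadratic (x - mu)^T · Sigma^{-1} · (x - mu):
  Sigma^{-1} · (x - mu) = (-0.2333, -0.1444).
  (x - mu)^T · [Sigma^{-1} · (x - mu)] = (-3)·(-0.2333) + (-2)·(-0.1444) = 0.9889.

Step 4 — take square root: d = √(0.9889) ≈ 0.9944.

d(x, mu) = √(0.9889) ≈ 0.9944


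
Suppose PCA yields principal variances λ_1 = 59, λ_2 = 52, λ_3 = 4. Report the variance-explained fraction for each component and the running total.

Step 1 — total variance = trace(Sigma) = Σ λ_i = 59 + 52 + 4 = 115.

Step 2 — fraction explained by component i = λ_i / Σ λ:
  PC1: 59/115 = 0.513
  PC2: 52/115 = 0.4522
  PC3: 4/115 = 0.0348

Step 3 — cumulative fraction after k components = (λ_1 + ... + λ_k) / Σ λ:
  k = 1: 59/115 = 0.513
  k = 2: (59 + 52)/115 = 111/115 = 0.9652
  k = 3: (59 + 52 + 4)/115 = 115/115 = 1

Summary (fraction, with percent):

explained: PC1 0.513 (51.3%), PC2 0.4522 (45.22%), PC3 0.0348 (3.48%);  cumulative: 0.513, 0.9652, 1


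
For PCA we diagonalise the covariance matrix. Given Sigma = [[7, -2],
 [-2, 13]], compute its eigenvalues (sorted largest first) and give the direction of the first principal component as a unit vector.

Step 1 — characteristic polynomial of 2×2 Sigma:
  det(Sigma - λI) = λ² - trace · λ + det = 0.
  trace = 7 + 13 = 20, det = 7·13 - (-2)² = 87.
Step 2 — discriminant:
  Δ = trace² - 4·det = 400 - 348 = 52.
Step 3 — eigenvalues:
  λ = (trace ± √Δ)/2 = (20 ± 7.2111)/2,
  λ_1 = 13.6056,  λ_2 = 6.3944.

Step 4 — unit eigenvector for λ_1: solve (Sigma - λ_1 I)v = 0. First row:
  (7 - 13.6056)·v_x + (-2)·v_y = 0, i.e. (-6.6056)·v_x + (-2)·v_y = 0,
  so v ∝ (b, λ_1 - a) = (-2, 6.6056); multiply by -1 so the first entry is positive: u = (2, -6.6056).
  ||u|| = √((2)² + (-6.6056)²) = √(47.6333) ≈ 6.9017,
  v_1 = u/||u|| ≈ (0.2898, -0.9571) (||v_1|| = 1).

λ_1 = 13.6056,  λ_2 = 6.3944;  v_1 ≈ (0.2898, -0.9571)


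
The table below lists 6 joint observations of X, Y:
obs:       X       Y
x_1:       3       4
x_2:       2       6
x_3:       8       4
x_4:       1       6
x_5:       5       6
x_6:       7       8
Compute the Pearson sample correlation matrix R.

Step 1 — column means:
  mean(X) = (3 + 2 + 8 + 1 + 5 + 7) / 6 = 26/6 = 4.3333
  mean(Y) = (4 + 6 + 4 + 6 + 6 + 8) / 6 = 34/6 = 5.6667

Step 2 — sample variances and covariances s[i,j] = (1/(n-1)) · Σ_k (x_{k,i} - mean_i) · (x_{k,j} - mean_j), with n-1 = 5:
  s[X,X] = ((-1.3333)·(-1.3333) + (-2.3333)·(-2.3333) + (3.6667)·(3.6667) + (-3.3333)·(-3.3333) + (0.6667)·(0.6667) + (2.6667)·(2.6667)) / 5 = 39.3333/5 = 7.8667
  s[X,Y] = ((-1.3333)·(-1.6667) + (-2.3333)·(0.3333) + (3.6667)·(-1.6667) + (-3.3333)·(0.3333) + (0.6667)·(0.3333) + (2.6667)·(2.3333)) / 5 = 0.6667/5 = 0.1333
  s[Y,Y] = ((-1.6667)·(-1.6667) + (0.3333)·(0.3333) + (-1.6667)·(-1.6667) + (0.3333)·(0.3333) + (0.3333)·(0.3333) + (2.3333)·(2.3333)) / 5 = 11.3333/5 = 2.2667
  Sample standard deviations s_i = √(s[i,i]):
  s(X) = √(7.8667) = 2.8048
  s(Y) = √(2.2667) = 1.5055

Step 3 — r_{ij} = s_{ij} / (s_i · s_j):
  r[X,X] = 1 (diagonal).
  r[X,Y] = 0.1333 / (2.8048 · 1.5055) = 0.1333 / 4.2227 = 0.0316
  r[Y,Y] = 1 (diagonal).

R is symmetric with unit diagonal. Assembling:

R = [[1, 0.0316],
 [0.0316, 1]]


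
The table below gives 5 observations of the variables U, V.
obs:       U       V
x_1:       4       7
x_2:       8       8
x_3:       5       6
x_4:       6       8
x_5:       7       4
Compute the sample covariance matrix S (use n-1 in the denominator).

Step 1 — column means:
  mean(U) = (4 + 8 + 5 + 6 + 7) / 5 = 30/5 = 6
  mean(V) = (7 + 8 + 6 + 8 + 4) / 5 = 33/5 = 6.6

Step 2 — sample covariance S[i,j] = (1/(n-1)) · Σ_k (x_{k,i} - mean_i) · (x_{k,j} - mean_j), with n-1 = 4.
  S[U,U] = ((-2)·(-2) + (2)·(2) + (-1)·(-1) + (0)·(0) + (1)·(1)) / 4 = 10/4 = 2.5
  S[U,V] = ((-2)·(0.4) + (2)·(1.4) + (-1)·(-0.6) + (0)·(1.4) + (1)·(-2.6)) / 4 = 0/4 = 0
  S[V,V] = ((0.4)·(0.4) + (1.4)·(1.4) + (-0.6)·(-0.6) + (1.4)·(1.4) + (-2.6)·(-2.6)) / 4 = 11.2/4 = 2.8

S is symmetric (S[j,i] = S[i,j]). Assembling:

S = [[2.5, 0],
 [0, 2.8]]


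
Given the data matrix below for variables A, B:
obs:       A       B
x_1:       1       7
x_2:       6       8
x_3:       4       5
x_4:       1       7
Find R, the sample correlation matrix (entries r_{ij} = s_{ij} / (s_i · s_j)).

Step 1 — column means:
  mean(A) = (1 + 6 + 4 + 1) / 4 = 12/4 = 3
  mean(B) = (7 + 8 + 5 + 7) / 4 = 27/4 = 6.75

Step 2 — sample variances and covariances s[i,j] = (1/(n-1)) · Σ_k (x_{k,i} - mean_i) · (x_{k,j} - mean_j), with n-1 = 3:
  s[A,A] = ((-2)·(-2) + (3)·(3) + (1)·(1) + (-2)·(-2)) / 3 = 18/3 = 6
  s[A,B] = ((-2)·(0.25) + (3)·(1.25) + (1)·(-1.75) + (-2)·(0.25)) / 3 = 1/3 = 0.3333
  s[B,B] = ((0.25)·(0.25) + (1.25)·(1.25) + (-1.75)·(-1.75) + (0.25)·(0.25)) / 3 = 4.75/3 = 1.5833
  Sample standard deviations s_i = √(s[i,i]):
  s(A) = √(6) = 2.4495
  s(B) = √(1.5833) = 1.2583

Step 3 — r_{ij} = s_{ij} / (s_i · s_j):
  r[A,A] = 1 (diagonal).
  r[A,B] = 0.3333 / (2.4495 · 1.2583) = 0.3333 / 3.0822 = 0.1081
  r[B,B] = 1 (diagonal).

R is symmetric with unit diagonal. Assembling:

R = [[1, 0.1081],
 [0.1081, 1]]


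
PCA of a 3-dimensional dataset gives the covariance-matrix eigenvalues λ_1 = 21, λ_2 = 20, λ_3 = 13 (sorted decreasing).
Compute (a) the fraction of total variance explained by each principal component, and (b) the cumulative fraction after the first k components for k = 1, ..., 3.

Step 1 — total variance = trace(Sigma) = Σ λ_i = 21 + 20 + 13 = 54.

Step 2 — fraction explained by component i = λ_i / Σ λ:
  PC1: 21/54 = 0.3889
  PC2: 20/54 = 0.3704
  PC3: 13/54 = 0.2407

Step 3 — cumulative fraction after k components = (λ_1 + ... + λ_k) / Σ λ:
  k = 1: 21/54 = 0.3889
  k = 2: (21 + 20)/54 = 41/54 = 0.7593
  k = 3: (21 + 20 + 13)/54 = 54/54 = 1

Summary (fraction, with percent):

explained: PC1 0.3889 (38.89%), PC2 0.3704 (37.04%), PC3 0.2407 (24.07%);  cumulative: 0.3889, 0.7593, 1


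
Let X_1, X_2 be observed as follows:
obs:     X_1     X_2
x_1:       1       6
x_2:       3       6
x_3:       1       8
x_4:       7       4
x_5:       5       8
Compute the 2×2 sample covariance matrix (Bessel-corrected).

Step 1 — column means:
  mean(X_1) = (1 + 3 + 1 + 7 + 5) / 5 = 17/5 = 3.4
  mean(X_2) = (6 + 6 + 8 + 4 + 8) / 5 = 32/5 = 6.4

Step 2 — sample covariance S[i,j] = (1/(n-1)) · Σ_k (x_{k,i} - mean_i) · (x_{k,j} - mean_j), with n-1 = 4.
  S[X_1,X_1] = ((-2.4)·(-2.4) + (-0.4)·(-0.4) + (-2.4)·(-2.4) + (3.6)·(3.6) + (1.6)·(1.6)) / 4 = 27.2/4 = 6.8
  S[X_1,X_2] = ((-2.4)·(-0.4) + (-0.4)·(-0.4) + (-2.4)·(1.6) + (3.6)·(-2.4) + (1.6)·(1.6)) / 4 = -8.8/4 = -2.2
  S[X_2,X_2] = ((-0.4)·(-0.4) + (-0.4)·(-0.4) + (1.6)·(1.6) + (-2.4)·(-2.4) + (1.6)·(1.6)) / 4 = 11.2/4 = 2.8

S is symmetric (S[j,i] = S[i,j]). Assembling:

S = [[6.8, -2.2],
 [-2.2, 2.8]]


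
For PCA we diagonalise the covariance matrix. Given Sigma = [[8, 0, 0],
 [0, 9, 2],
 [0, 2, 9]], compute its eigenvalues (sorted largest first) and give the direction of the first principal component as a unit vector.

Step 1 — characteristic polynomial p(λ) = det(λI - Sigma) = λ³ - tr·λ² + c_1·λ - det, where tr = trace, c_1 = sum of the principal 2×2 minors, det = det(Sigma):
  tr = 8 + 9 + 9 = 26,
  c_1 = (8·9 - (0)²) + (8·9 - (0)²) + (9·9 - (2)²) = 72 + 72 + 77 = 221,
  det = 8·(9·9 - (2)²) - (0)·((0)·9 - (2)·(0)) + (0)·((0)·(2) - 9·(0)) = 8·(77) - (0)·(0) + (0)·(0) = 616.
  So p(λ) = λ³ - 26λ² + 221λ - 616.
Step 2 — look for an integer root (rational root theorem: any rational root is an integer divisor of 616). Testing λ = 7:
  p(7) = 343 - 1274 + 1547 - 616 = 0  ✓
  Dividing out (λ - 7): p(λ) = (λ - 7)(λ² - 19λ + 88).
Step 3 — remaining eigenvalues from the quadratic λ² - 19λ + 88 = 0:
  Δ = 19² - 4·88 = 361 - 352 = 9,  λ = (19 ± √9)/2 = (19 ± 3)/2 = 11 or 8.
  Sorted: λ_1 = 11,  λ_2 = 8,  λ_3 = 7  (check: sum = 26 = tr ✓).

Step 4 — unit eigenvector for λ_1 = 11: v spans the null space of (Sigma - λ_1 I), whose rows are
  r_1 = (-3, 0, 0),  r_2 = (0, -2, 2),  r_3 = (0, 2, -2).
  v is orthogonal to every row, so take v ∝ r_1 × r_2 = ((0)·(2) - (0)·(-2), (0)·(0) - (-3)·(2), (-3)·(-2) - (0)·(0)) = (0, 6, 6).
  Rescale (divide by 6): u = (0, 1, 1).
  ||u|| = √((0)² + (1)² + (1)²) = √(2) ≈ 1.4142,  v_1 = u/||u|| ≈ (0, 0.7071, 0.7071) (||v_1|| = 1).

λ_1 = 11,  λ_2 = 8,  λ_3 = 7;  v_1 ≈ (0, 0.7071, 0.7071)


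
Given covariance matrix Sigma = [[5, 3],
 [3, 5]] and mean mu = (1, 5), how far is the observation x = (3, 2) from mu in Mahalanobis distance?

Step 1 — centre the observation: (x - mu) = (2, -3).

Step 2 — invert Sigma. det(Sigma) = 5·5 - (3)² = 16.
  Sigma^{-1} = (1/det) · [[d, -b], [-b, a]] = [[0.3125, -0.1875],
 [-0.1875, 0.3125]].

Step 3 — form the quadratic (x - mu)^T · Sigma^{-1} · (x - mu):
  Sigma^{-1} · (x - mu) = (1.1875, -1.3125).
  (x - mu)^T · [Sigma^{-1} · (x - mu)] = (2)·(1.1875) + (-3)·(-1.3125) = 6.3125.

Step 4 — take square root: d = √(6.3125) ≈ 2.5125.

d(x, mu) = √(6.3125) ≈ 2.5125


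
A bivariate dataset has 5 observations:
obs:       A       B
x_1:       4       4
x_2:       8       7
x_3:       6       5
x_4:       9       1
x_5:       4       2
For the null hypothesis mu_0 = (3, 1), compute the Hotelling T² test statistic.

Step 1 — sample mean vector:
  mean(A) = (4 + 8 + 6 + 9 + 4) / 5 = 31/5 = 6.2
  mean(B) = (4 + 7 + 5 + 1 + 2) / 5 = 19/5 = 3.8
  x̄ = (6.2, 3.8),  deviation x̄ - mu_0 = (6.2, 3.8) - (3, 1) = (3.2, 2.8).

Step 2 — sample covariance matrix, S[i,j] = (1/(n-1)) · Σ_k (x_{k,i} - mean_i) · (x_{k,j} - mean_j), divisor n-1 = 4:
  S[A,A] = ((-2.2)·(-2.2) + (1.8)·(1.8) + (-0.2)·(-0.2) + (2.8)·(2.8) + (-2.2)·(-2.2)) / 4 = 20.8/4 = 5.2
  S[A,B] = ((-2.2)·(0.2) + (1.8)·(3.2) + (-0.2)·(1.2) + (2.8)·(-2.8) + (-2.2)·(-1.8)) / 4 = 1.2/4 = 0.3
  S[B,B] = ((0.2)·(0.2) + (3.2)·(3.2) + (1.2)·(1.2) + (-2.8)·(-2.8) + (-1.8)·(-1.8)) / 4 = 22.8/4 = 5.7
  S = [[5.2, 0.3],
 [0.3, 5.7]].

Step 3 — invert S. det(S) = 5.2·5.7 - (0.3)² = 29.55.
  S^{-1} = (1/det) · [[d, -b], [-b, a]] = [[0.1929, -0.0102],
 [-0.0102, 0.176]].

Step 4 — quadratic form (x̄ - mu_0)^T · S^{-1} · (x̄ - mu_0):
  S^{-1} · (x̄ - mu_0) = (0.5888, 0.4602),
  (x̄ - mu_0)^T · [...] = (3.2)·(0.5888) + (2.8)·(0.4602) = 3.1729.

Step 5 — scale by n: T² = 5 · 3.1729 = 15.8646.

T² ≈ 15.8646


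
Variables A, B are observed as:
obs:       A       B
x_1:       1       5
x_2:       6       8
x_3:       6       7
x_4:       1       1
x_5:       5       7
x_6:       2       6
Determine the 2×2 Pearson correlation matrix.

Step 1 — column means:
  mean(A) = (1 + 6 + 6 + 1 + 5 + 2) / 6 = 21/6 = 3.5
  mean(B) = (5 + 8 + 7 + 1 + 7 + 6) / 6 = 34/6 = 5.6667

Step 2 — sample variances and covariances s[i,j] = (1/(n-1)) · Σ_k (x_{k,i} - mean_i) · (x_{k,j} - mean_j), with n-1 = 5:
  s[A,A] = ((-2.5)·(-2.5) + (2.5)·(2.5) + (2.5)·(2.5) + (-2.5)·(-2.5) + (1.5)·(1.5) + (-1.5)·(-1.5)) / 5 = 29.5/5 = 5.9
  s[A,B] = ((-2.5)·(-0.6667) + (2.5)·(2.3333) + (2.5)·(1.3333) + (-2.5)·(-4.6667) + (1.5)·(1.3333) + (-1.5)·(0.3333)) / 5 = 24/5 = 4.8
  s[B,B] = ((-0.6667)·(-0.6667) + (2.3333)·(2.3333) + (1.3333)·(1.3333) + (-4.6667)·(-4.6667) + (1.3333)·(1.3333) + (0.3333)·(0.3333)) / 5 = 31.3333/5 = 6.2667
  Sample standard deviations s_i = √(s[i,i]):
  s(A) = √(5.9) = 2.429
  s(B) = √(6.2667) = 2.5033

Step 3 — r_{ij} = s_{ij} / (s_i · s_j):
  r[A,A] = 1 (diagonal).
  r[A,B] = 4.8 / (2.429 · 2.5033) = 4.8 / 6.0806 = 0.7894
  r[B,B] = 1 (diagonal).

R is symmetric with unit diagonal. Assembling:

R = [[1, 0.7894],
 [0.7894, 1]]


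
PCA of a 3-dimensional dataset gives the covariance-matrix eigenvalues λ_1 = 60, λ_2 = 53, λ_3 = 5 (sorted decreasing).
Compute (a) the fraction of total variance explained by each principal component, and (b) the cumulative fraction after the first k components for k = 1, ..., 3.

Step 1 — total variance = trace(Sigma) = Σ λ_i = 60 + 53 + 5 = 118.

Step 2 — fraction explained by component i = λ_i / Σ λ:
  PC1: 60/118 = 0.5085
  PC2: 53/118 = 0.4492
  PC3: 5/118 = 0.0424

Step 3 — cumulative fraction after k components = (λ_1 + ... + λ_k) / Σ λ:
  k = 1: 60/118 = 0.5085
  k = 2: (60 + 53)/118 = 113/118 = 0.9576
  k = 3: (60 + 53 + 5)/118 = 118/118 = 1

Summary (fraction, with percent):

explained: PC1 0.5085 (50.85%), PC2 0.4492 (44.92%), PC3 0.0424 (4.24%);  cumulative: 0.5085, 0.9576, 1


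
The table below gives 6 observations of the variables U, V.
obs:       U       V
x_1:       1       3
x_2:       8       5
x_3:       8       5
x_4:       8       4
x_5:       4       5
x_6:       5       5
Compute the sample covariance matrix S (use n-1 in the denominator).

Step 1 — column means:
  mean(U) = (1 + 8 + 8 + 8 + 4 + 5) / 6 = 34/6 = 5.6667
  mean(V) = (3 + 5 + 5 + 4 + 5 + 5) / 6 = 27/6 = 4.5

Step 2 — sample covariance S[i,j] = (1/(n-1)) · Σ_k (x_{k,i} - mean_i) · (x_{k,j} - mean_j), with n-1 = 5.
  S[U,U] = ((-4.6667)·(-4.6667) + (2.3333)·(2.3333) + (2.3333)·(2.3333) + (2.3333)·(2.3333) + (-1.6667)·(-1.6667) + (-0.6667)·(-0.6667)) / 5 = 41.3333/5 = 8.2667
  S[U,V] = ((-4.6667)·(-1.5) + (2.3333)·(0.5) + (2.3333)·(0.5) + (2.3333)·(-0.5) + (-1.6667)·(0.5) + (-0.6667)·(0.5)) / 5 = 7/5 = 1.4
  S[V,V] = ((-1.5)·(-1.5) + (0.5)·(0.5) + (0.5)·(0.5) + (-0.5)·(-0.5) + (0.5)·(0.5) + (0.5)·(0.5)) / 5 = 3.5/5 = 0.7

S is symmetric (S[j,i] = S[i,j]). Assembling:

S = [[8.2667, 1.4],
 [1.4, 0.7]]


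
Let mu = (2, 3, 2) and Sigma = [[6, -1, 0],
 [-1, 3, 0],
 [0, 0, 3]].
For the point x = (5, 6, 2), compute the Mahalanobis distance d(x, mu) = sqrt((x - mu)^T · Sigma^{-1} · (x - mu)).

Step 1 — centre the observation: (x - mu) = (3, 3, 0).

Step 2 — invert Sigma (cofactor / det for 3×3, or solve directly):
  Sigma^{-1} = [[0.1765, 0.0588, 0],
 [0.0588, 0.3529, 0],
 [0, 0, 0.3333]].

Step 3 — form the quadratic (x - mu)^T · Sigma^{-1} · (x - mu):
  Sigma^{-1} · (x - mu) = (0.7059, 1.2353, 0).
  (x - mu)^T · [Sigma^{-1} · (x - mu)] = (3)·(0.7059) + (3)·(1.2353) + (0)·(0) = 5.8235.

Step 4 — take square root: d = √(5.8235) ≈ 2.4132.

d(x, mu) = √(5.8235) ≈ 2.4132


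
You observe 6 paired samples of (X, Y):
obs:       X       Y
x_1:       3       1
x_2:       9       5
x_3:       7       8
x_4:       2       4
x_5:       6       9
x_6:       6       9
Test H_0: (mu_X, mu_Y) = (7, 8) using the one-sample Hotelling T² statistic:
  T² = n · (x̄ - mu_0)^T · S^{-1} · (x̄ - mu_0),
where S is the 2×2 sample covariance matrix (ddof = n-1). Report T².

Step 1 — sample mean vector:
  mean(X) = (3 + 9 + 7 + 2 + 6 + 6) / 6 = 33/6 = 5.5
  mean(Y) = (1 + 5 + 8 + 4 + 9 + 9) / 6 = 36/6 = 6
  x̄ = (5.5, 6),  deviation x̄ - mu_0 = (5.5, 6) - (7, 8) = (-1.5, -2).

Step 2 — sample covariance matrix, S[i,j] = (1/(n-1)) · Σ_k (x_{k,i} - mean_i) · (x_{k,j} - mean_j), divisor n-1 = 5:
  S[X,X] = ((-2.5)·(-2.5) + (3.5)·(3.5) + (1.5)·(1.5) + (-3.5)·(-3.5) + (0.5)·(0.5) + (0.5)·(0.5)) / 5 = 33.5/5 = 6.7
  S[X,Y] = ((-2.5)·(-5) + (3.5)·(-1) + (1.5)·(2) + (-3.5)·(-2) + (0.5)·(3) + (0.5)·(3)) / 5 = 22/5 = 4.4
  S[Y,Y] = ((-5)·(-5) + (-1)·(-1) + (2)·(2) + (-2)·(-2) + (3)·(3) + (3)·(3)) / 5 = 52/5 = 10.4
  S = [[6.7, 4.4],
 [4.4, 10.4]].

Step 3 — invert S. det(S) = 6.7·10.4 - (4.4)² = 50.32.
  S^{-1} = (1/det) · [[d, -b], [-b, a]] = [[0.2067, -0.0874],
 [-0.0874, 0.1331]].

Step 4 — quadratic form (x̄ - mu_0)^T · S^{-1} · (x̄ - mu_0):
  S^{-1} · (x̄ - mu_0) = (-0.1351, -0.1351),
  (x̄ - mu_0)^T · [...] = (-1.5)·(-0.1351) + (-2)·(-0.1351) = 0.473.

Step 5 — scale by n: T² = 6 · 0.473 = 2.8378.

T² ≈ 2.8378


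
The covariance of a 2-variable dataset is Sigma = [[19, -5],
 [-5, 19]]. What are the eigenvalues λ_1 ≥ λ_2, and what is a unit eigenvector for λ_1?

Step 1 — characteristic polynomial of 2×2 Sigma:
  det(Sigma - λI) = λ² - trace · λ + det = 0.
  trace = 19 + 19 = 38, det = 19·19 - (-5)² = 336.
Step 2 — discriminant:
  Δ = trace² - 4·det = 1444 - 1344 = 100.
Step 3 — eigenvalues:
  λ = (trace ± √Δ)/2 = (38 ± 10)/2,
  λ_1 = 24,  λ_2 = 14.

Step 4 — unit eigenvector for λ_1: solve (Sigma - λ_1 I)v = 0. First row:
  (19 - 24)·v_x + (-5)·v_y = 0, i.e. (-5)·v_x + (-5)·v_y = 0,
  so v ∝ (b, λ_1 - a) = (-5, 5); multiply by -1 so the first entry is positive: u = (5, -5).
  ||u|| = √((5)² + (-5)²) = √(50) ≈ 7.0711,
  v_1 = u/||u|| ≈ (0.7071, -0.7071) (||v_1|| = 1).

λ_1 = 24,  λ_2 = 14;  v_1 ≈ (0.7071, -0.7071)


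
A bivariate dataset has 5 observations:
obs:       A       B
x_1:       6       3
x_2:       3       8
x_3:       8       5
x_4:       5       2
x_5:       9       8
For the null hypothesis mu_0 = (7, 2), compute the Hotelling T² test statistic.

Step 1 — sample mean vector:
  mean(A) = (6 + 3 + 8 + 5 + 9) / 5 = 31/5 = 6.2
  mean(B) = (3 + 8 + 5 + 2 + 8) / 5 = 26/5 = 5.2
  x̄ = (6.2, 5.2),  deviation x̄ - mu_0 = (6.2, 5.2) - (7, 2) = (-0.8, 3.2).

Step 2 — sample covariance matrix, S[i,j] = (1/(n-1)) · Σ_k (x_{k,i} - mean_i) · (x_{k,j} - mean_j), divisor n-1 = 4:
  S[A,A] = ((-0.2)·(-0.2) + (-3.2)·(-3.2) + (1.8)·(1.8) + (-1.2)·(-1.2) + (2.8)·(2.8)) / 4 = 22.8/4 = 5.7
  S[A,B] = ((-0.2)·(-2.2) + (-3.2)·(2.8) + (1.8)·(-0.2) + (-1.2)·(-3.2) + (2.8)·(2.8)) / 4 = 2.8/4 = 0.7
  S[B,B] = ((-2.2)·(-2.2) + (2.8)·(2.8) + (-0.2)·(-0.2) + (-3.2)·(-3.2) + (2.8)·(2.8)) / 4 = 30.8/4 = 7.7
  S = [[5.7, 0.7],
 [0.7, 7.7]].

Step 3 — invert S. det(S) = 5.7·7.7 - (0.7)² = 43.4.
  S^{-1} = (1/det) · [[d, -b], [-b, a]] = [[0.1774, -0.0161],
 [-0.0161, 0.1313]].

Step 4 — quadratic form (x̄ - mu_0)^T · S^{-1} · (x̄ - mu_0):
  S^{-1} · (x̄ - mu_0) = (-0.1935, 0.4332),
  (x̄ - mu_0)^T · [...] = (-0.8)·(-0.1935) + (3.2)·(0.4332) = 1.541.

Step 5 — scale by n: T² = 5 · 1.541 = 7.7051.

T² ≈ 7.7051


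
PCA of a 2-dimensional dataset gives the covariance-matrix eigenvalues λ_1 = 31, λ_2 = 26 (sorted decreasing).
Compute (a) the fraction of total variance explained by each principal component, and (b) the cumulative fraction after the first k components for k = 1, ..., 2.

Step 1 — total variance = trace(Sigma) = Σ λ_i = 31 + 26 = 57.

Step 2 — fraction explained by component i = λ_i / Σ λ:
  PC1: 31/57 = 0.5439
  PC2: 26/57 = 0.4561

Step 3 — cumulative fraction after k components = (λ_1 + ... + λ_k) / Σ λ:
  k = 1: 31/57 = 0.5439
  k = 2: (31 + 26)/57 = 57/57 = 1

Summary (fraction, with percent):

explained: PC1 0.5439 (54.39%), PC2 0.4561 (45.61%);  cumulative: 0.5439, 1


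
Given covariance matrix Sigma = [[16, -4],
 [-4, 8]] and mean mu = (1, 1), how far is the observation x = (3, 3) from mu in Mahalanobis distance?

Step 1 — centre the observation: (x - mu) = (2, 2).

Step 2 — invert Sigma. det(Sigma) = 16·8 - (-4)² = 112.
  Sigma^{-1} = (1/det) · [[d, -b], [-b, a]] = [[0.0714, 0.0357],
 [0.0357, 0.1429]].

Step 3 — form the quadratic (x - mu)^T · Sigma^{-1} · (x - mu):
  Sigma^{-1} · (x - mu) = (0.2143, 0.3571).
  (x - mu)^T · [Sigma^{-1} · (x - mu)] = (2)·(0.2143) + (2)·(0.3571) = 1.1429.

Step 4 — take square root: d = √(1.1429) ≈ 1.069.

d(x, mu) = √(1.1429) ≈ 1.069


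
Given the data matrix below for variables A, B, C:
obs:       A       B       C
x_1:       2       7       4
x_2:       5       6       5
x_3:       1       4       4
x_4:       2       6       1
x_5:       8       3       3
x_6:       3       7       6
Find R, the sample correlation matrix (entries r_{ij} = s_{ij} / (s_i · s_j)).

Step 1 — column means:
  mean(A) = (2 + 5 + 1 + 2 + 8 + 3) / 6 = 21/6 = 3.5
  mean(B) = (7 + 6 + 4 + 6 + 3 + 7) / 6 = 33/6 = 5.5
  mean(C) = (4 + 5 + 4 + 1 + 3 + 6) / 6 = 23/6 = 3.8333

Step 2 — sample variances and covariances s[i,j] = (1/(n-1)) · Σ_k (x_{k,i} - mean_i) · (x_{k,j} - mean_j), with n-1 = 5:
  s[A,A] = ((-1.5)·(-1.5) + (1.5)·(1.5) + (-2.5)·(-2.5) + (-1.5)·(-1.5) + (4.5)·(4.5) + (-0.5)·(-0.5)) / 5 = 33.5/5 = 6.7
  s[A,B] = ((-1.5)·(1.5) + (1.5)·(0.5) + (-2.5)·(-1.5) + (-1.5)·(0.5) + (4.5)·(-2.5) + (-0.5)·(1.5)) / 5 = -10.5/5 = -2.1
  s[A,C] = ((-1.5)·(0.1667) + (1.5)·(1.1667) + (-2.5)·(0.1667) + (-1.5)·(-2.8333) + (4.5)·(-0.8333) + (-0.5)·(2.1667)) / 5 = 0.5/5 = 0.1
  s[B,B] = ((1.5)·(1.5) + (0.5)·(0.5) + (-1.5)·(-1.5) + (0.5)·(0.5) + (-2.5)·(-2.5) + (1.5)·(1.5)) / 5 = 13.5/5 = 2.7
  s[B,C] = ((1.5)·(0.1667) + (0.5)·(1.1667) + (-1.5)·(0.1667) + (0.5)·(-2.8333) + (-2.5)·(-0.8333) + (1.5)·(2.1667)) / 5 = 4.5/5 = 0.9
  s[C,C] = ((0.1667)·(0.1667) + (1.1667)·(1.1667) + (0.1667)·(0.1667) + (-2.8333)·(-2.8333) + (-0.8333)·(-0.8333) + (2.1667)·(2.1667)) / 5 = 14.8333/5 = 2.9667
  Sample standard deviations s_i = √(s[i,i]):
  s(A) = √(6.7) = 2.5884
  s(B) = √(2.7) = 1.6432
  s(C) = √(2.9667) = 1.7224

Step 3 — r_{ij} = s_{ij} / (s_i · s_j):
  r[A,A] = 1 (diagonal).
  r[A,B] = -2.1 / (2.5884 · 1.6432) = -2.1 / 4.2532 = -0.4937
  r[A,C] = 0.1 / (2.5884 · 1.7224) = 0.1 / 4.4583 = 0.0224
  r[B,B] = 1 (diagonal).
  r[B,C] = 0.9 / (1.6432 · 1.7224) = 0.9 / 2.8302 = 0.318
  r[C,C] = 1 (diagonal).

R is symmetric with unit diagonal. Assembling:

R = [[1, -0.4937, 0.0224],
 [-0.4937, 1, 0.318],
 [0.0224, 0.318, 1]]


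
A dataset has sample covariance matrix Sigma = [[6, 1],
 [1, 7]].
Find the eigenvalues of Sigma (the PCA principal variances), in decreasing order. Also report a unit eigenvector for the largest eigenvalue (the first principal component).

Step 1 — characteristic polynomial of 2×2 Sigma:
  det(Sigma - λI) = λ² - trace · λ + det = 0.
  trace = 6 + 7 = 13, det = 6·7 - (1)² = 41.
Step 2 — discriminant:
  Δ = trace² - 4·det = 169 - 164 = 5.
Step 3 — eigenvalues:
  λ = (trace ± √Δ)/2 = (13 ± 2.2361)/2,
  λ_1 = 7.618,  λ_2 = 5.382.

Step 4 — unit eigenvector for λ_1: solve (Sigma - λ_1 I)v = 0. First row:
  (6 - 7.618)·v_x + (1)·v_y = 0, i.e. (-1.618)·v_x + (1)·v_y = 0,
  so v ∝ (b, λ_1 - a) = (1, 1.618) = u.
  ||u|| = √((1)² + (1.618)²) = √(3.618) ≈ 1.9021,
  v_1 = u/||u|| ≈ (0.5257, 0.8507) (||v_1|| = 1).

λ_1 = 7.618,  λ_2 = 5.382;  v_1 ≈ (0.5257, 0.8507)


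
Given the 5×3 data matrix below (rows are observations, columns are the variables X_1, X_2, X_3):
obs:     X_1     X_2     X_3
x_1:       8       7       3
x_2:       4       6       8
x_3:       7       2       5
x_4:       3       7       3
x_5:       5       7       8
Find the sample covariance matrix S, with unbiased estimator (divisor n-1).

Step 1 — column means:
  mean(X_1) = (8 + 4 + 7 + 3 + 5) / 5 = 27/5 = 5.4
  mean(X_2) = (7 + 6 + 2 + 7 + 7) / 5 = 29/5 = 5.8
  mean(X_3) = (3 + 8 + 5 + 3 + 8) / 5 = 27/5 = 5.4

Step 2 — sample covariance S[i,j] = (1/(n-1)) · Σ_k (x_{k,i} - mean_i) · (x_{k,j} - mean_j), with n-1 = 4.
  S[X_1,X_1] = ((2.6)·(2.6) + (-1.4)·(-1.4) + (1.6)·(1.6) + (-2.4)·(-2.4) + (-0.4)·(-0.4)) / 4 = 17.2/4 = 4.3
  S[X_1,X_2] = ((2.6)·(1.2) + (-1.4)·(0.2) + (1.6)·(-3.8) + (-2.4)·(1.2) + (-0.4)·(1.2)) / 4 = -6.6/4 = -1.65
  S[X_1,X_3] = ((2.6)·(-2.4) + (-1.4)·(2.6) + (1.6)·(-0.4) + (-2.4)·(-2.4) + (-0.4)·(2.6)) / 4 = -5.8/4 = -1.45
  S[X_2,X_2] = ((1.2)·(1.2) + (0.2)·(0.2) + (-3.8)·(-3.8) + (1.2)·(1.2) + (1.2)·(1.2)) / 4 = 18.8/4 = 4.7
  S[X_2,X_3] = ((1.2)·(-2.4) + (0.2)·(2.6) + (-3.8)·(-0.4) + (1.2)·(-2.4) + (1.2)·(2.6)) / 4 = -0.6/4 = -0.15
  S[X_3,X_3] = ((-2.4)·(-2.4) + (2.6)·(2.6) + (-0.4)·(-0.4) + (-2.4)·(-2.4) + (2.6)·(2.6)) / 4 = 25.2/4 = 6.3

S is symmetric (S[j,i] = S[i,j]). Assembling:

S = [[4.3, -1.65, -1.45],
 [-1.65, 4.7, -0.15],
 [-1.45, -0.15, 6.3]]


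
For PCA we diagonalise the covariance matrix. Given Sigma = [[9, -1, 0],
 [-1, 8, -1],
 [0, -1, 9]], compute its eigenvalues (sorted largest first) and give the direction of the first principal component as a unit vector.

Step 1 — characteristic polynomial p(λ) = det(λI - Sigma) = λ³ - tr·λ² + c_1·λ - det, where tr = trace, c_1 = sum of the principal 2×2 minors, det = det(Sigma):
  tr = 9 + 8 + 9 = 26,
  c_1 = (9·8 - (-1)²) + (9·9 - (0)²) + (8·9 - (-1)²) = 71 + 81 + 71 = 223,
  det = 9·(8·9 - (-1)²) - (-1)·((-1)·9 - (-1)·(0)) + (0)·((-1)·(-1) - 8·(0)) = 9·(71) - (-1)·(-9) + (0)·(1) = 630.
  So p(λ) = λ³ - 26λ² + 223λ - 630.
Step 2 — look for an integer root (rational root theorem: any rational root is an integer divisor of 630). Testing λ = 7:
  p(7) = 343 - 1274 + 1561 - 630 = 0  ✓
  Dividing out (λ - 7): p(λ) = (λ - 7)(λ² - 19λ + 90).
Step 3 — remaining eigenvalues from the quadratic λ² - 19λ + 90 = 0:
  Δ = 19² - 4·90 = 361 - 360 = 1,  λ = (19 ± √1)/2 = (19 ± 1)/2 = 10 or 9.
  Sorted: λ_1 = 10,  λ_2 = 9,  λ_3 = 7  (check: sum = 26 = tr ✓).

Step 4 — unit eigenvector for λ_1 = 10: v spans the null space of (Sigma - λ_1 I), whose rows are
  r_1 = (-1, -1, 0),  r_2 = (-1, -2, -1),  r_3 = (0, -1, -1).
  v is orthogonal to every row, so take v ∝ r_1 × r_2 = ((-1)·(-1) - (0)·(-2), (0)·(-1) - (-1)·(-1), (-1)·(-2) - (-1)·(-1)) = (1, -1, 1).
  Let u = (1, -1, 1).
  ||u|| = √((1)² + (-1)² + (1)²) = √(3) ≈ 1.7321,  v_1 = u/||u|| ≈ (0.5774, -0.5774, 0.5774) (||v_1|| = 1).

λ_1 = 10,  λ_2 = 9,  λ_3 = 7;  v_1 ≈ (0.5774, -0.5774, 0.5774)


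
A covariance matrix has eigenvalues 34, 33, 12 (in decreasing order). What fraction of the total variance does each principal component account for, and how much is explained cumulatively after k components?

Step 1 — total variance = trace(Sigma) = Σ λ_i = 34 + 33 + 12 = 79.

Step 2 — fraction explained by component i = λ_i / Σ λ:
  PC1: 34/79 = 0.4304
  PC2: 33/79 = 0.4177
  PC3: 12/79 = 0.1519

Step 3 — cumulative fraction after k components = (λ_1 + ... + λ_k) / Σ λ:
  k = 1: 34/79 = 0.4304
  k = 2: (34 + 33)/79 = 67/79 = 0.8481
  k = 3: (34 + 33 + 12)/79 = 79/79 = 1

Summary (fraction, with percent):

explained: PC1 0.4304 (43.04%), PC2 0.4177 (41.77%), PC3 0.1519 (15.19%);  cumulative: 0.4304, 0.8481, 1


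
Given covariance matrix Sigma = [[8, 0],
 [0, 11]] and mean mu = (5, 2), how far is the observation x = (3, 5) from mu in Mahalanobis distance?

Step 1 — centre the observation: (x - mu) = (-2, 3).

Step 2 — invert Sigma. det(Sigma) = 8·11 - (0)² = 88.
  Sigma^{-1} = (1/det) · [[d, -b], [-b, a]] = [[0.125, 0],
 [0, 0.0909]].

Step 3 — form the quadratic (x - mu)^T · Sigma^{-1} · (x - mu):
  Sigma^{-1} · (x - mu) = (-0.25, 0.2727).
  (x - mu)^T · [Sigma^{-1} · (x - mu)] = (-2)·(-0.25) + (3)·(0.2727) = 1.3182.

Step 4 — take square root: d = √(1.3182) ≈ 1.1481.

d(x, mu) = √(1.3182) ≈ 1.1481


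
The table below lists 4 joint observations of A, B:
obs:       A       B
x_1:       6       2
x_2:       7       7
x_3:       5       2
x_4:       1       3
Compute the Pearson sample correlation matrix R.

Step 1 — column means:
  mean(A) = (6 + 7 + 5 + 1) / 4 = 19/4 = 4.75
  mean(B) = (2 + 7 + 2 + 3) / 4 = 14/4 = 3.5

Step 2 — sample variances and covariances s[i,j] = (1/(n-1)) · Σ_k (x_{k,i} - mean_i) · (x_{k,j} - mean_j), with n-1 = 3:
  s[A,A] = ((1.25)·(1.25) + (2.25)·(2.25) + (0.25)·(0.25) + (-3.75)·(-3.75)) / 3 = 20.75/3 = 6.9167
  s[A,B] = ((1.25)·(-1.5) + (2.25)·(3.5) + (0.25)·(-1.5) + (-3.75)·(-0.5)) / 3 = 7.5/3 = 2.5
  s[B,B] = ((-1.5)·(-1.5) + (3.5)·(3.5) + (-1.5)·(-1.5) + (-0.5)·(-0.5)) / 3 = 17/3 = 5.6667
  Sample standard deviations s_i = √(s[i,i]):
  s(A) = √(6.9167) = 2.63
  s(B) = √(5.6667) = 2.3805

Step 3 — r_{ij} = s_{ij} / (s_i · s_j):
  r[A,A] = 1 (diagonal).
  r[A,B] = 2.5 / (2.63 · 2.3805) = 2.5 / 6.2605 = 0.3993
  r[B,B] = 1 (diagonal).

R is symmetric with unit diagonal. Assembling:

R = [[1, 0.3993],
 [0.3993, 1]]


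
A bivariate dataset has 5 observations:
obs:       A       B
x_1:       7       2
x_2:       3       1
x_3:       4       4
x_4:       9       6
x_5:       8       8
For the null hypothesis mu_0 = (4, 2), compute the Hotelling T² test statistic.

Step 1 — sample mean vector:
  mean(A) = (7 + 3 + 4 + 9 + 8) / 5 = 31/5 = 6.2
  mean(B) = (2 + 1 + 4 + 6 + 8) / 5 = 21/5 = 4.2
  x̄ = (6.2, 4.2),  deviation x̄ - mu_0 = (6.2, 4.2) - (4, 2) = (2.2, 2.2).

Step 2 — sample covariance matrix, S[i,j] = (1/(n-1)) · Σ_k (x_{k,i} - mean_i) · (x_{k,j} - mean_j), divisor n-1 = 4:
  S[A,A] = ((0.8)·(0.8) + (-3.2)·(-3.2) + (-2.2)·(-2.2) + (2.8)·(2.8) + (1.8)·(1.8)) / 4 = 26.8/4 = 6.7
  S[A,B] = ((0.8)·(-2.2) + (-3.2)·(-3.2) + (-2.2)·(-0.2) + (2.8)·(1.8) + (1.8)·(3.8)) / 4 = 20.8/4 = 5.2
  S[B,B] = ((-2.2)·(-2.2) + (-3.2)·(-3.2) + (-0.2)·(-0.2) + (1.8)·(1.8) + (3.8)·(3.8)) / 4 = 32.8/4 = 8.2
  S = [[6.7, 5.2],
 [5.2, 8.2]].

Step 3 — invert S. det(S) = 6.7·8.2 - (5.2)² = 27.9.
  S^{-1} = (1/det) · [[d, -b], [-b, a]] = [[0.2939, -0.1864],
 [-0.1864, 0.2401]].

Step 4 — quadratic form (x̄ - mu_0)^T · S^{-1} · (x̄ - mu_0):
  S^{-1} · (x̄ - mu_0) = (0.2366, 0.1183),
  (x̄ - mu_0)^T · [...] = (2.2)·(0.2366) + (2.2)·(0.1183) = 0.7806.

Step 5 — scale by n: T² = 5 · 0.7806 = 3.9032.

T² ≈ 3.9032


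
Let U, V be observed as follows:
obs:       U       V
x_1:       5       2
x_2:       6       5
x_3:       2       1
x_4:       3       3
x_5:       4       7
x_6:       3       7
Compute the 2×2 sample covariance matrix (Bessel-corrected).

Step 1 — column means:
  mean(U) = (5 + 6 + 2 + 3 + 4 + 3) / 6 = 23/6 = 3.8333
  mean(V) = (2 + 5 + 1 + 3 + 7 + 7) / 6 = 25/6 = 4.1667

Step 2 — sample covariance S[i,j] = (1/(n-1)) · Σ_k (x_{k,i} - mean_i) · (x_{k,j} - mean_j), with n-1 = 5.
  S[U,U] = ((1.1667)·(1.1667) + (2.1667)·(2.1667) + (-1.8333)·(-1.8333) + (-0.8333)·(-0.8333) + (0.1667)·(0.1667) + (-0.8333)·(-0.8333)) / 5 = 10.8333/5 = 2.1667
  S[U,V] = ((1.1667)·(-2.1667) + (2.1667)·(0.8333) + (-1.8333)·(-3.1667) + (-0.8333)·(-1.1667) + (0.1667)·(2.8333) + (-0.8333)·(2.8333)) / 5 = 4.1667/5 = 0.8333
  S[V,V] = ((-2.1667)·(-2.1667) + (0.8333)·(0.8333) + (-3.1667)·(-3.1667) + (-1.1667)·(-1.1667) + (2.8333)·(2.8333) + (2.8333)·(2.8333)) / 5 = 32.8333/5 = 6.5667

S is symmetric (S[j,i] = S[i,j]). Assembling:

S = [[2.1667, 0.8333],
 [0.8333, 6.5667]]


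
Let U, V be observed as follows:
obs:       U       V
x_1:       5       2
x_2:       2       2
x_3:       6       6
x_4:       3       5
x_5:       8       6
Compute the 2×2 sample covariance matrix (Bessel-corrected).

Step 1 — column means:
  mean(U) = (5 + 2 + 6 + 3 + 8) / 5 = 24/5 = 4.8
  mean(V) = (2 + 2 + 6 + 5 + 6) / 5 = 21/5 = 4.2

Step 2 — sample covariance S[i,j] = (1/(n-1)) · Σ_k (x_{k,i} - mean_i) · (x_{k,j} - mean_j), with n-1 = 4.
  S[U,U] = ((0.2)·(0.2) + (-2.8)·(-2.8) + (1.2)·(1.2) + (-1.8)·(-1.8) + (3.2)·(3.2)) / 4 = 22.8/4 = 5.7
  S[U,V] = ((0.2)·(-2.2) + (-2.8)·(-2.2) + (1.2)·(1.8) + (-1.8)·(0.8) + (3.2)·(1.8)) / 4 = 12.2/4 = 3.05
  S[V,V] = ((-2.2)·(-2.2) + (-2.2)·(-2.2) + (1.8)·(1.8) + (0.8)·(0.8) + (1.8)·(1.8)) / 4 = 16.8/4 = 4.2

S is symmetric (S[j,i] = S[i,j]). Assembling:

S = [[5.7, 3.05],
 [3.05, 4.2]]


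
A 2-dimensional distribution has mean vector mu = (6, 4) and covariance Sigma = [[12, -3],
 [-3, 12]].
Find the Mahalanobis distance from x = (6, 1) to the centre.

Step 1 — centre the observation: (x - mu) = (0, -3).

Step 2 — invert Sigma. det(Sigma) = 12·12 - (-3)² = 135.
  Sigma^{-1} = (1/det) · [[d, -b], [-b, a]] = [[0.0889, 0.0222],
 [0.0222, 0.0889]].

Step 3 — form the quadratic (x - mu)^T · Sigma^{-1} · (x - mu):
  Sigma^{-1} · (x - mu) = (-0.0667, -0.2667).
  (x - mu)^T · [Sigma^{-1} · (x - mu)] = (0)·(-0.0667) + (-3)·(-0.2667) = 0.8.

Step 4 — take square root: d = √(0.8) ≈ 0.8944.

d(x, mu) = √(0.8) ≈ 0.8944


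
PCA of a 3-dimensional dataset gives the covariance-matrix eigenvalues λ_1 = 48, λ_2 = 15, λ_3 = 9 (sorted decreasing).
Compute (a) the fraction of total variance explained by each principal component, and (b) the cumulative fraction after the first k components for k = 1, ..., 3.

Step 1 — total variance = trace(Sigma) = Σ λ_i = 48 + 15 + 9 = 72.

Step 2 — fraction explained by component i = λ_i / Σ λ:
  PC1: 48/72 = 0.6667
  PC2: 15/72 = 0.2083
  PC3: 9/72 = 0.125

Step 3 — cumulative fraction after k components = (λ_1 + ... + λ_k) / Σ λ:
  k = 1: 48/72 = 0.6667
  k = 2: (48 + 15)/72 = 63/72 = 0.875
  k = 3: (48 + 15 + 9)/72 = 72/72 = 1

Summary (fraction, with percent):

explained: PC1 0.6667 (66.67%), PC2 0.2083 (20.83%), PC3 0.125 (12.5%);  cumulative: 0.6667, 0.875, 1


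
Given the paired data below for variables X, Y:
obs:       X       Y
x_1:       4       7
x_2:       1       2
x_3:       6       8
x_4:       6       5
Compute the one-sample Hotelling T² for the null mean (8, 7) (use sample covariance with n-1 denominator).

Step 1 — sample mean vector:
  mean(X) = (4 + 1 + 6 + 6) / 4 = 17/4 = 4.25
  mean(Y) = (7 + 2 + 8 + 5) / 4 = 22/4 = 5.5
  x̄ = (4.25, 5.5),  deviation x̄ - mu_0 = (4.25, 5.5) - (8, 7) = (-3.75, -1.5).

Step 2 — sample covariance matrix, S[i,j] = (1/(n-1)) · Σ_k (x_{k,i} - mean_i) · (x_{k,j} - mean_j), divisor n-1 = 3:
  S[X,X] = ((-0.25)·(-0.25) + (-3.25)·(-3.25) + (1.75)·(1.75) + (1.75)·(1.75)) / 3 = 16.75/3 = 5.5833
  S[X,Y] = ((-0.25)·(1.5) + (-3.25)·(-3.5) + (1.75)·(2.5) + (1.75)·(-0.5)) / 3 = 14.5/3 = 4.8333
  S[Y,Y] = ((1.5)·(1.5) + (-3.5)·(-3.5) + (2.5)·(2.5) + (-0.5)·(-0.5)) / 3 = 21/3 = 7
  S = [[5.5833, 4.8333],
 [4.8333, 7]].

Step 3 — invert S. det(S) = 5.5833·7 - (4.8333)² = 15.7222.
  S^{-1} = (1/det) · [[d, -b], [-b, a]] = [[0.4452, -0.3074],
 [-0.3074, 0.3551]].

Step 4 — quadratic form (x̄ - mu_0)^T · S^{-1} · (x̄ - mu_0):
  S^{-1} · (x̄ - mu_0) = (-1.2085, 0.6201),
  (x̄ - mu_0)^T · [...] = (-3.75)·(-1.2085) + (-1.5)·(0.6201) = 3.6016.

Step 5 — scale by n: T² = 4 · 3.6016 = 14.4064.

T² ≈ 14.4064


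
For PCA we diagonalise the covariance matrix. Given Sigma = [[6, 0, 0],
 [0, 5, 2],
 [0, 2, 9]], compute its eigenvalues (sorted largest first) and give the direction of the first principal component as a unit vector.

Step 1 — characteristic polynomial p(λ) = det(λI - Sigma) = λ³ - tr·λ² + c_1·λ - det, where tr = trace, c_1 = sum of the principal 2×2 minors, det = det(Sigma):
  tr = 6 + 5 + 9 = 20,
  c_1 = (6·5 - (0)²) + (6·9 - (0)²) + (5·9 - (2)²) = 30 + 54 + 41 = 125,
  det = 6·(5·9 - (2)²) - (0)·((0)·9 - (2)·(0)) + (0)·((0)·(2) - 5·(0)) = 6·(41) - (0)·(0) + (0)·(0) = 246.
  So p(λ) = λ³ - 20λ² + 125λ - 246.
Step 2 — look for an integer root (rational root theorem: any rational root is an integer divisor of 246). Testing λ = 6:
  p(6) = 216 - 720 + 750 - 246 = 0  ✓
  Dividing out (λ - 6): p(λ) = (λ - 6)(λ² - 14λ + 41).
Step 3 — remaining eigenvalues from the quadratic λ² - 14λ + 41 = 0:
  Δ = 14² - 4·41 = 196 - 164 = 32,  λ = (14 ± √32)/2 = (14 ± 5.6569)/2 ≈ 9.8284 or 4.1716.
  Sorted: λ_1 = 9.8284,  λ_2 = 6,  λ_3 = 4.1716  (check: sum = 20 = tr ✓).

Step 4 — unit eigenvector for λ_1 ≈ 9.8284: v spans the null space of (Sigma - λ_1 I), whose rows are
  r_1 = (-3.8284, 0, 0),  r_2 = (0, -4.8284, 2),  r_3 = (0, 2, -0.8284).
  v is orthogonal to every row, so take v ∝ r_1 × r_2 = ((0)·(2) - (0)·(-4.8284), (0)·(0) - (-3.8284)·(2), (-3.8284)·(-4.8284) - (0)·(0)) ≈ (0, 7.6569, 18.4853).
  Let u = (0, 7.6569, 18.4853).
  ||u|| = √((0)² + (7.6569)² + (18.4853)²) = √(400.333) ≈ 20.0083,  v_1 = u/||u|| ≈ (0, 0.3827, 0.9239) (||v_1|| = 1).

λ_1 = 9.8284,  λ_2 = 6,  λ_3 = 4.1716;  v_1 ≈ (0, 0.3827, 0.9239)
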